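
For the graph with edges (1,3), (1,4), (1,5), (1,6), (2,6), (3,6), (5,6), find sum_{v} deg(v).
14 (handshake: sum of degrees = 2|E| = 2 x 7 = 14)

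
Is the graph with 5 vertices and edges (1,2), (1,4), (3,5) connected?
No, it has 2 components: {1, 2, 4}, {3, 5}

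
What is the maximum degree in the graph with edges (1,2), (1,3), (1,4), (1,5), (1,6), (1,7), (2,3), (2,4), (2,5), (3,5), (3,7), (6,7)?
6 (attained at vertex 1)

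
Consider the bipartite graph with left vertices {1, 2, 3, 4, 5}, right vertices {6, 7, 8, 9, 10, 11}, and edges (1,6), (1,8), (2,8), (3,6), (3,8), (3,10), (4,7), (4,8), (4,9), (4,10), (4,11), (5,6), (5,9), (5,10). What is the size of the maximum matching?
5 (matching: (1,6), (2,8), (3,10), (4,11), (5,9); upper bound min(|L|,|R|) = min(5,6) = 5)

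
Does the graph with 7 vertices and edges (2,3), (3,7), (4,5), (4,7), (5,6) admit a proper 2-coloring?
Yes. Partition: {1, 2, 5, 7}, {3, 4, 6}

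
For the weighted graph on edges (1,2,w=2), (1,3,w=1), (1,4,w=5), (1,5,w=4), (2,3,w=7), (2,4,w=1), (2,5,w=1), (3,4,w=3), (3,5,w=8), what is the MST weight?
5 (MST edges: (1,2,w=2), (1,3,w=1), (2,4,w=1), (2,5,w=1); sum of weights 2 + 1 + 1 + 1 = 5)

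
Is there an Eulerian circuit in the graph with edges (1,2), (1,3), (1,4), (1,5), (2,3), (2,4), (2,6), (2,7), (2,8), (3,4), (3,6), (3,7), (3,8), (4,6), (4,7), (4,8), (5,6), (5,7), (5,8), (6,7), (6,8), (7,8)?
Yes (the graph is connected and all 8 vertices have even degree)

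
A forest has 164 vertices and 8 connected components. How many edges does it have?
156 (Each of the 8 component trees on V_i vertices has V_i - 1 edges; summing gives V - C = 164 - 8 = 156)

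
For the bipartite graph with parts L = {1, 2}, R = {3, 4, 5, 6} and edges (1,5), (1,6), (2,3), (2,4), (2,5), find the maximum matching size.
2 (matching: (1,6), (2,5); upper bound min(|L|,|R|) = min(2,4) = 2)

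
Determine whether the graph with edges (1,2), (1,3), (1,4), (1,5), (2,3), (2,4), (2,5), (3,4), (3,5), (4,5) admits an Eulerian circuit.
Yes (the graph is connected and all 5 vertices have even degree)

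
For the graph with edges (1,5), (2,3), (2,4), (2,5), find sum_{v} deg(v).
8 (handshake: sum of degrees = 2|E| = 2 x 4 = 8)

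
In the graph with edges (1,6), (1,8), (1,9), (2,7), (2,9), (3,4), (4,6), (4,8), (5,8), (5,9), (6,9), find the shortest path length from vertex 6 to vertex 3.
2 (path: 6 -> 4 -> 3, 2 edges)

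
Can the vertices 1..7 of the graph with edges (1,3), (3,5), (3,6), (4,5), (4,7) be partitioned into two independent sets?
Yes. Partition: {1, 2, 5, 6, 7}, {3, 4}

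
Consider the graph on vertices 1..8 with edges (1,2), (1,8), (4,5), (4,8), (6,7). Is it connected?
No, it has 3 components: {1, 2, 4, 5, 8}, {3}, {6, 7}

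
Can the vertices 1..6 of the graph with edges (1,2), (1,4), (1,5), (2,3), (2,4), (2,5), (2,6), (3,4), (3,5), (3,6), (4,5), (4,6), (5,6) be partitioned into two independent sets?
No (odd cycle of length 3: 5 -> 1 -> 2 -> 5)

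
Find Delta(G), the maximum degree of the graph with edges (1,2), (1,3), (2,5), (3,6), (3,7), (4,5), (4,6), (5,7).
3 (attained at vertices 3, 5)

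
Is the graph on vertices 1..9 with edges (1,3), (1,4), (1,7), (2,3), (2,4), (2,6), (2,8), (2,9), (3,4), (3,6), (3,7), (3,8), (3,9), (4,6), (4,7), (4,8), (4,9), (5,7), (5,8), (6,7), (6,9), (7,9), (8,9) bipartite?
No (odd cycle of length 3: 7 -> 1 -> 3 -> 7)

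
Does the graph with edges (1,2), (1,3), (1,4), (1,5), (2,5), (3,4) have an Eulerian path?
Yes — and in fact it has an Eulerian circuit (the graph is connected and all 5 vertices have even degree)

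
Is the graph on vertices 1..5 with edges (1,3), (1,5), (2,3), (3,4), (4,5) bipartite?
Yes. Partition: {1, 2, 4}, {3, 5}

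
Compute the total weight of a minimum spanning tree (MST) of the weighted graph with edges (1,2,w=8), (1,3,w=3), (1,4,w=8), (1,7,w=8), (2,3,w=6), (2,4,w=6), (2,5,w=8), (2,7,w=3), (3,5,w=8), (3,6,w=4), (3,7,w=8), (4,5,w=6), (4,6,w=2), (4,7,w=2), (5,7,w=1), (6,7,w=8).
15 (MST edges: (1,3,w=3), (2,7,w=3), (3,6,w=4), (4,6,w=2), (4,7,w=2), (5,7,w=1); sum of weights 3 + 3 + 4 + 2 + 2 + 1 = 15)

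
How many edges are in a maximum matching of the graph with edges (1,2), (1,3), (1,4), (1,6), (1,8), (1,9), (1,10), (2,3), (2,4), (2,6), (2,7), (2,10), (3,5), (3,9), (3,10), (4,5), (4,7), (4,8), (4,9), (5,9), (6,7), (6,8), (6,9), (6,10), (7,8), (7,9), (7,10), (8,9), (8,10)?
5 (matching: (1,2), (3,5), (4,7), (6,10), (8,9); upper bound floor(n/2) = floor(10/2) = 5)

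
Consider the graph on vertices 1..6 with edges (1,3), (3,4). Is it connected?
No, it has 4 components: {1, 3, 4}, {2}, {5}, {6}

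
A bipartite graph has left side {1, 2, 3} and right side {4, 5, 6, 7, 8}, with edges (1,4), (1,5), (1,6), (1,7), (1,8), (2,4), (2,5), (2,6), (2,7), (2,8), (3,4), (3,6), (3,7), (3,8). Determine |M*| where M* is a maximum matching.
3 (matching: (1,8), (2,7), (3,6); upper bound min(|L|,|R|) = min(3,5) = 3)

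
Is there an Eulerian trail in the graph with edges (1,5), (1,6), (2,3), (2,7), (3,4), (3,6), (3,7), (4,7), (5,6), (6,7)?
Yes — and in fact it has an Eulerian circuit (the graph is connected and all 7 vertices have even degree)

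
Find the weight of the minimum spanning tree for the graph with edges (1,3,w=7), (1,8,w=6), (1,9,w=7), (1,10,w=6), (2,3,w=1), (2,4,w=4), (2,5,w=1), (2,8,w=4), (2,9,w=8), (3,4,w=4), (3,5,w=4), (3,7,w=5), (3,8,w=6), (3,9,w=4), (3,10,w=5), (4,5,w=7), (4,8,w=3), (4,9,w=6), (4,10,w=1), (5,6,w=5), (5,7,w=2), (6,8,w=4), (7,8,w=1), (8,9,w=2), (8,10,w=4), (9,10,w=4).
21 (MST edges: (1,8,w=6), (2,3,w=1), (2,5,w=1), (4,8,w=3), (4,10,w=1), (5,7,w=2), (6,8,w=4), (7,8,w=1), (8,9,w=2); sum of weights 6 + 1 + 1 + 3 + 1 + 2 + 4 + 1 + 2 = 21)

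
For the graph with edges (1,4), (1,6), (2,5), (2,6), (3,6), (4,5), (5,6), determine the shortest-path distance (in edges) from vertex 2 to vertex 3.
2 (path: 2 -> 6 -> 3, 2 edges)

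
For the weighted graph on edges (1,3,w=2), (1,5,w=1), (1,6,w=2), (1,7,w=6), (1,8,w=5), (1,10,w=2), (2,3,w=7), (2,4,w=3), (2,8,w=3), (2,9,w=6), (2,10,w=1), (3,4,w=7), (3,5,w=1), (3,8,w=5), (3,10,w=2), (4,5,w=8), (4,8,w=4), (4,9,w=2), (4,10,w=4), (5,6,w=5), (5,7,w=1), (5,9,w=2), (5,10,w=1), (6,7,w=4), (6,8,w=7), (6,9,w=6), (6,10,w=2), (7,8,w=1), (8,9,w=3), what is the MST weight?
12 (MST edges: (1,5,w=1), (1,6,w=2), (2,10,w=1), (3,5,w=1), (4,9,w=2), (5,7,w=1), (5,9,w=2), (5,10,w=1), (7,8,w=1); sum of weights 1 + 2 + 1 + 1 + 2 + 1 + 2 + 1 + 1 = 12)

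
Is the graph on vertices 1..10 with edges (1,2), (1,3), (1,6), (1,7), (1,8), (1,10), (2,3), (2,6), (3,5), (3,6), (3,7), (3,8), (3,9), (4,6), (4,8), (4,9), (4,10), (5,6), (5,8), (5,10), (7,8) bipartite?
No (odd cycle of length 3: 6 -> 1 -> 2 -> 6)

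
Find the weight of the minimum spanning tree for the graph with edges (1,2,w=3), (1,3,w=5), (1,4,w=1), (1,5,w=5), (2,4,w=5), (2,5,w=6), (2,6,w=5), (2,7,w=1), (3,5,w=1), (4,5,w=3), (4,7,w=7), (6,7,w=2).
11 (MST edges: (1,2,w=3), (1,4,w=1), (2,7,w=1), (3,5,w=1), (4,5,w=3), (6,7,w=2); sum of weights 3 + 1 + 1 + 1 + 3 + 2 = 11)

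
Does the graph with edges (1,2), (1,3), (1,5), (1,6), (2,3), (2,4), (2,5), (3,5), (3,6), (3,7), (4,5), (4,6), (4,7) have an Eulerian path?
Yes (the graph is connected and exactly 2 vertices have odd degree: {3, 6}; any Eulerian path must start and end at those)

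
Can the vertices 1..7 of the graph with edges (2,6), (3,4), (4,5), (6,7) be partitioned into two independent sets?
Yes. Partition: {1, 2, 3, 5, 7}, {4, 6}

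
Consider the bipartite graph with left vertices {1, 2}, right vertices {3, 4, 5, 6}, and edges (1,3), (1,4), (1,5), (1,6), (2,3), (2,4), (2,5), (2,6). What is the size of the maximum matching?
2 (matching: (1,6), (2,5); upper bound min(|L|,|R|) = min(2,4) = 2)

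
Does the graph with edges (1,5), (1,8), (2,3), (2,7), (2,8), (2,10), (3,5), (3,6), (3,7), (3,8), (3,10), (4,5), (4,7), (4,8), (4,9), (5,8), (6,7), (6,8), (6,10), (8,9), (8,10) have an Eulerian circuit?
Yes (the graph is connected and all 10 vertices have even degree)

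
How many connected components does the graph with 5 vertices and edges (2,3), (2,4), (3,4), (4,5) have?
2 (components: {1}, {2, 3, 4, 5})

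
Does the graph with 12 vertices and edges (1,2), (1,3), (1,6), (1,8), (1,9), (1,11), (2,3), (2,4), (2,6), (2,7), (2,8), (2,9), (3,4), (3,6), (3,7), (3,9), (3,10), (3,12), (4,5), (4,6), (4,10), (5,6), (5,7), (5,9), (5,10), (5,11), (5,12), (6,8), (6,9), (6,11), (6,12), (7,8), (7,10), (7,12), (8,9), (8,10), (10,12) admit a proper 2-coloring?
No (odd cycle of length 3: 9 -> 1 -> 6 -> 9)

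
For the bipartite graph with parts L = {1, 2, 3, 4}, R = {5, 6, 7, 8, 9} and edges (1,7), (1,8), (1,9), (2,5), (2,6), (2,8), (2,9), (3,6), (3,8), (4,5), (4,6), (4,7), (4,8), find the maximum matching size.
4 (matching: (1,9), (2,8), (3,6), (4,7); upper bound min(|L|,|R|) = min(4,5) = 4)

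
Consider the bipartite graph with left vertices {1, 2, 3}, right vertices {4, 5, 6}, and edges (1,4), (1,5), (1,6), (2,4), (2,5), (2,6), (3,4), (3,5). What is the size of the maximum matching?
3 (matching: (1,6), (2,5), (3,4); upper bound min(|L|,|R|) = min(3,3) = 3)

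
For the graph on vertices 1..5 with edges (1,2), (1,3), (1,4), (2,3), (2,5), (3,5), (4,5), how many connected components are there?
1 (components: {1, 2, 3, 4, 5})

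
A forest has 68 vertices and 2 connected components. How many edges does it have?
66 (Each of the 2 component trees on V_i vertices has V_i - 1 edges; summing gives V - C = 68 - 2 = 66)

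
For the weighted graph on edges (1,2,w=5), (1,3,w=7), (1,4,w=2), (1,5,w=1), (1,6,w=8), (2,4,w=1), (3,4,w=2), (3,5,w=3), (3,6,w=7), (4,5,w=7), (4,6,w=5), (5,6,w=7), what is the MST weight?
11 (MST edges: (1,4,w=2), (1,5,w=1), (2,4,w=1), (3,4,w=2), (4,6,w=5); sum of weights 2 + 1 + 1 + 2 + 5 = 11)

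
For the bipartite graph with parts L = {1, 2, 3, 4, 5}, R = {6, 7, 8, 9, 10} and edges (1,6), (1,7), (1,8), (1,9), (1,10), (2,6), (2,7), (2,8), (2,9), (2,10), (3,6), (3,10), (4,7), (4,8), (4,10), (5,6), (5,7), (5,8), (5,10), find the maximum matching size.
5 (matching: (1,10), (2,9), (3,6), (4,8), (5,7); upper bound min(|L|,|R|) = min(5,5) = 5)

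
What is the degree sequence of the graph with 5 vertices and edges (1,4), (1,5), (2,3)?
[2, 1, 1, 1, 1] (degrees: deg(1)=2, deg(2)=1, deg(3)=1, deg(4)=1, deg(5)=1)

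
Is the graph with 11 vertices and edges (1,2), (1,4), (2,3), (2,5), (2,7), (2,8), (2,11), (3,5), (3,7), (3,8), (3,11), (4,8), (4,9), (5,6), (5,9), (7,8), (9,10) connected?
Yes (BFS from 1 visits [1, 2, 4, 3, 5, 7, 8, 11, 9, 6, 10] — all 11 vertices reached)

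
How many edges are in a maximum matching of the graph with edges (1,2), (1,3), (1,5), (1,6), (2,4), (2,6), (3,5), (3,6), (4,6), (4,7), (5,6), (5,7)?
3 (matching: (2,4), (3,6), (5,7); upper bound floor(n/2) = floor(7/2) = 3)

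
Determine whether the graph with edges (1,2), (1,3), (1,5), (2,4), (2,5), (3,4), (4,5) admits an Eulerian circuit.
No (4 vertices have odd degree: {1, 2, 4, 5}; Eulerian circuit requires 0)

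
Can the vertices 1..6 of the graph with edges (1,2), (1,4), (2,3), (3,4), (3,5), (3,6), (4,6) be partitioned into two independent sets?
No (odd cycle of length 5: 3 -> 2 -> 1 -> 4 -> 6 -> 3)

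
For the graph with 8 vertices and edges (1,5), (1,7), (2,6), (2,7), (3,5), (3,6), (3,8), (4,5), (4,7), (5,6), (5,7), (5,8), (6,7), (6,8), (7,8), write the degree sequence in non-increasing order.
[6, 6, 5, 4, 3, 2, 2, 2] (degrees: deg(1)=2, deg(2)=2, deg(3)=3, deg(4)=2, deg(5)=6, deg(6)=5, deg(7)=6, deg(8)=4)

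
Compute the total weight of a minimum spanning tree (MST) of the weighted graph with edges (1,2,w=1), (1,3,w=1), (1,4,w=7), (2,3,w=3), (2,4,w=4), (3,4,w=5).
6 (MST edges: (1,2,w=1), (1,3,w=1), (2,4,w=4); sum of weights 1 + 1 + 4 = 6)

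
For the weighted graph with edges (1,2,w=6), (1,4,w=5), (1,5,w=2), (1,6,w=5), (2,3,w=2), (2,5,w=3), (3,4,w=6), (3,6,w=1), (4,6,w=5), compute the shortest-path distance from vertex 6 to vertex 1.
5 (path: 6 -> 1; weights 5 = 5)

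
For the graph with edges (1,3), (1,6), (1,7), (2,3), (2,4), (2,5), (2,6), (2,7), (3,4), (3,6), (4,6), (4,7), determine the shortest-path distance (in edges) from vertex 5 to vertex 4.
2 (path: 5 -> 2 -> 4, 2 edges)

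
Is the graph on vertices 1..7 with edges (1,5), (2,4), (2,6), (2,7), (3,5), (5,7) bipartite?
Yes. Partition: {1, 3, 4, 6, 7}, {2, 5}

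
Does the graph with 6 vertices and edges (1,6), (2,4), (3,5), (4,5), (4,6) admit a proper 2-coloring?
Yes. Partition: {1, 3, 4}, {2, 5, 6}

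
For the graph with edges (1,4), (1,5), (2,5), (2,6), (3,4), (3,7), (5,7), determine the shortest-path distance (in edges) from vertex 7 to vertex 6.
3 (path: 7 -> 5 -> 2 -> 6, 3 edges)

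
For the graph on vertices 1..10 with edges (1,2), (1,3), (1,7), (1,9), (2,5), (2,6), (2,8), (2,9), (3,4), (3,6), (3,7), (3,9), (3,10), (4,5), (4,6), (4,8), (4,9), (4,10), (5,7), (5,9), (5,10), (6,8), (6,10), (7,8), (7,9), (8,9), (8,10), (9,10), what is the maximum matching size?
5 (matching: (1,9), (2,6), (3,4), (5,10), (7,8); upper bound floor(n/2) = floor(10/2) = 5)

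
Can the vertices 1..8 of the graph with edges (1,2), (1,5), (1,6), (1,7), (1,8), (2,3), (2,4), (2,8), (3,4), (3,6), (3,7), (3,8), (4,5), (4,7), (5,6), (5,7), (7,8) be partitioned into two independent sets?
No (odd cycle of length 3: 2 -> 1 -> 8 -> 2)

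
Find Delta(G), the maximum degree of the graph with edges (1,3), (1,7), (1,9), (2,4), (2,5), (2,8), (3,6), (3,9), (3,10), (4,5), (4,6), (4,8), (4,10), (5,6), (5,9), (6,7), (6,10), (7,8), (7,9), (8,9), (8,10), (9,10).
6 (attained at vertex 9)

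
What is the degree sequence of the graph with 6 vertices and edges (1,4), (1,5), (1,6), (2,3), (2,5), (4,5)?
[3, 3, 2, 2, 1, 1] (degrees: deg(1)=3, deg(2)=2, deg(3)=1, deg(4)=2, deg(5)=3, deg(6)=1)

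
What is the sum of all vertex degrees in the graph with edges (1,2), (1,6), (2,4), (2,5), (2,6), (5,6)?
12 (handshake: sum of degrees = 2|E| = 2 x 6 = 12)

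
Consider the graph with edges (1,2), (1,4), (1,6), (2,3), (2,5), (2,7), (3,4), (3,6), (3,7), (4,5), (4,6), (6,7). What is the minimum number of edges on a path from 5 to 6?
2 (path: 5 -> 4 -> 6, 2 edges)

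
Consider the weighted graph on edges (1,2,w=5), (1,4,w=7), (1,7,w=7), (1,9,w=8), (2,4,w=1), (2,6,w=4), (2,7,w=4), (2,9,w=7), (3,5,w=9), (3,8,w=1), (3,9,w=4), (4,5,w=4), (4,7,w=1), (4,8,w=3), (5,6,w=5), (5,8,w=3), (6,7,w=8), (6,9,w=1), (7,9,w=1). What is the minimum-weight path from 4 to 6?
3 (path: 4 -> 7 -> 9 -> 6; weights 1 + 1 + 1 = 3)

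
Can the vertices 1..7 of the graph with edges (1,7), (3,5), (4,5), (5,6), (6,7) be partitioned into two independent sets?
Yes. Partition: {1, 2, 3, 4, 6}, {5, 7}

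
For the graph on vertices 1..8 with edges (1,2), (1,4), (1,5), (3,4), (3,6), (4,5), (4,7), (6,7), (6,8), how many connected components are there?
1 (components: {1, 2, 3, 4, 5, 6, 7, 8})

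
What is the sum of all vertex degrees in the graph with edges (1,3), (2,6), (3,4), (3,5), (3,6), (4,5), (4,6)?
14 (handshake: sum of degrees = 2|E| = 2 x 7 = 14)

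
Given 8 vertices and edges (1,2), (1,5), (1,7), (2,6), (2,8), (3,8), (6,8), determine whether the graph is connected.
No, it has 2 components: {1, 2, 3, 5, 6, 7, 8}, {4}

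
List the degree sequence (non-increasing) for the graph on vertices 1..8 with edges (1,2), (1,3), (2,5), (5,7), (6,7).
[2, 2, 2, 2, 1, 1, 0, 0] (degrees: deg(1)=2, deg(2)=2, deg(3)=1, deg(4)=0, deg(5)=2, deg(6)=1, deg(7)=2, deg(8)=0)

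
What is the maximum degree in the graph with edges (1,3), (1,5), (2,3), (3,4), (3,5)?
4 (attained at vertex 3)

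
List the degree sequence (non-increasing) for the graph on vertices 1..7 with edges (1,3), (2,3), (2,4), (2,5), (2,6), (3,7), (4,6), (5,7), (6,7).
[4, 3, 3, 3, 2, 2, 1] (degrees: deg(1)=1, deg(2)=4, deg(3)=3, deg(4)=2, deg(5)=2, deg(6)=3, deg(7)=3)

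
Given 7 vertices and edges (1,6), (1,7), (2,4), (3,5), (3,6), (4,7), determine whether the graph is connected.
Yes (BFS from 1 visits [1, 6, 7, 3, 4, 5, 2] — all 7 vertices reached)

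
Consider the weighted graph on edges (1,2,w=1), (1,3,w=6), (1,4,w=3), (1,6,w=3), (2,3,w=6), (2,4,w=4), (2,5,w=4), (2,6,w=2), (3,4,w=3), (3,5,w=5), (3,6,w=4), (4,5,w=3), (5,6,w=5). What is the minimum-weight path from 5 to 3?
5 (path: 5 -> 3; weights 5 = 5)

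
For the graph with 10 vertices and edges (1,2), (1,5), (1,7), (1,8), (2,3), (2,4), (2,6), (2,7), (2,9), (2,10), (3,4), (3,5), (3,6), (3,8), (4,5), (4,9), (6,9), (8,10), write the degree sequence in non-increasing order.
[7, 5, 4, 4, 3, 3, 3, 3, 2, 2] (degrees: deg(1)=4, deg(2)=7, deg(3)=5, deg(4)=4, deg(5)=3, deg(6)=3, deg(7)=2, deg(8)=3, deg(9)=3, deg(10)=2)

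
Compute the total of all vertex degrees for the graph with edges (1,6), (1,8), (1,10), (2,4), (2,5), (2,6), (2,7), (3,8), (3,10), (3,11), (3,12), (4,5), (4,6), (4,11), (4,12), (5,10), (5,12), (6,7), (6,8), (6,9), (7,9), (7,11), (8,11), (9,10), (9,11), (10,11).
52 (handshake: sum of degrees = 2|E| = 2 x 26 = 52)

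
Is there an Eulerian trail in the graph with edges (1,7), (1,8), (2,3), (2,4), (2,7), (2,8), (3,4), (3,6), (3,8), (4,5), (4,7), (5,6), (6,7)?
Yes (the graph is connected and exactly 2 vertices have odd degree: {6, 8}; any Eulerian path must start and end at those)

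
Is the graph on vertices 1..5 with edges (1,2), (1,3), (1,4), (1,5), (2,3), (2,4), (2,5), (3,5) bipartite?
No (odd cycle of length 3: 5 -> 1 -> 3 -> 5)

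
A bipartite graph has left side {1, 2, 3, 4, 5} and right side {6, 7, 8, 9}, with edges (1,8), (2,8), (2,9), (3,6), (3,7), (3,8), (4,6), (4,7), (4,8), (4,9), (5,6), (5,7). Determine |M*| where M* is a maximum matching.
4 (matching: (1,8), (2,9), (3,7), (4,6); upper bound min(|L|,|R|) = min(5,4) = 4)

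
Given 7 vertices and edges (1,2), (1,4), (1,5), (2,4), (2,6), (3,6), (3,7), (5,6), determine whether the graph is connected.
Yes (BFS from 1 visits [1, 2, 4, 5, 6, 3, 7] — all 7 vertices reached)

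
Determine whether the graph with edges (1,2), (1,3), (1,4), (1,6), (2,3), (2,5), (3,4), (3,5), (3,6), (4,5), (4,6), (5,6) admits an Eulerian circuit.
No (2 vertices have odd degree: {2, 3}; Eulerian circuit requires 0)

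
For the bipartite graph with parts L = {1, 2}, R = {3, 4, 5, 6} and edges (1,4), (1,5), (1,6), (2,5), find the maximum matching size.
2 (matching: (1,6), (2,5); upper bound min(|L|,|R|) = min(2,4) = 2)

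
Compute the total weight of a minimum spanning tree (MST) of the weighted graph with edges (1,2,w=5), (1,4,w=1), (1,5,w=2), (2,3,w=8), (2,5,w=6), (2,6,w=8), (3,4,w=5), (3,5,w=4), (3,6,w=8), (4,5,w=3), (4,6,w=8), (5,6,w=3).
15 (MST edges: (1,2,w=5), (1,4,w=1), (1,5,w=2), (3,5,w=4), (5,6,w=3); sum of weights 5 + 1 + 2 + 4 + 3 = 15)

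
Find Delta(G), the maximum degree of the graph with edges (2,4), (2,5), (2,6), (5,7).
3 (attained at vertex 2)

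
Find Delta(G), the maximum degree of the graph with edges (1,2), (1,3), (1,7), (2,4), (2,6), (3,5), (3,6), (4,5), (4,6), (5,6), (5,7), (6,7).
5 (attained at vertex 6)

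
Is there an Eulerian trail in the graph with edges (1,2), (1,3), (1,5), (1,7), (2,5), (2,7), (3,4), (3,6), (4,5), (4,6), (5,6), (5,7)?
No (6 vertices have odd degree: {2, 3, 4, 5, 6, 7}; Eulerian path requires 0 or 2)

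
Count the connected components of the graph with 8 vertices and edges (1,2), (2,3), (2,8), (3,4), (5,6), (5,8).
2 (components: {1, 2, 3, 4, 5, 6, 8}, {7})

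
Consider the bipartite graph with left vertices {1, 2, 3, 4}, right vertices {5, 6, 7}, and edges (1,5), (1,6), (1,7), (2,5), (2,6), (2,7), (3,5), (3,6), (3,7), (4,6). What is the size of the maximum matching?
3 (matching: (1,7), (2,6), (3,5); upper bound min(|L|,|R|) = min(4,3) = 3)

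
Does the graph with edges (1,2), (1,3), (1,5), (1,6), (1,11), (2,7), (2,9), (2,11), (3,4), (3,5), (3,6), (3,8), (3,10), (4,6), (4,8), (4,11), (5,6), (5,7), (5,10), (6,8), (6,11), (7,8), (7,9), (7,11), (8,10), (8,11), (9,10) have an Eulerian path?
No (4 vertices have odd degree: {1, 5, 7, 9}; Eulerian path requires 0 or 2)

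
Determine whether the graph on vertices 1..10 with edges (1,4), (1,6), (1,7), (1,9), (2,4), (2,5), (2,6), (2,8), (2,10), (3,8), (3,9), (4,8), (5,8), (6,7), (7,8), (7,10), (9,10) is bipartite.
No (odd cycle of length 3: 6 -> 1 -> 7 -> 6)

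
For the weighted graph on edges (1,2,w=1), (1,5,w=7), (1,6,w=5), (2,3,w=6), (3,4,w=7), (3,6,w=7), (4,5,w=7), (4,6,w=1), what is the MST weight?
20 (MST edges: (1,2,w=1), (1,5,w=7), (1,6,w=5), (2,3,w=6), (4,6,w=1); sum of weights 1 + 7 + 5 + 6 + 1 = 20)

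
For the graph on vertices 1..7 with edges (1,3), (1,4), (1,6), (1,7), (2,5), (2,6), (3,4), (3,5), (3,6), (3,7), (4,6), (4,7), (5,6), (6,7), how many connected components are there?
1 (components: {1, 2, 3, 4, 5, 6, 7})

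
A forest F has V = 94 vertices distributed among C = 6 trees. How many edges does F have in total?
88 (Each of the 6 component trees on V_i vertices has V_i - 1 edges; summing gives V - C = 94 - 6 = 88)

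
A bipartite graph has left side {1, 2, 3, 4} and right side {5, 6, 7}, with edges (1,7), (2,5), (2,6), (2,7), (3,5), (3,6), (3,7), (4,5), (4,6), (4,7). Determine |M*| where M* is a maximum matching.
3 (matching: (1,7), (2,6), (3,5); upper bound min(|L|,|R|) = min(4,3) = 3)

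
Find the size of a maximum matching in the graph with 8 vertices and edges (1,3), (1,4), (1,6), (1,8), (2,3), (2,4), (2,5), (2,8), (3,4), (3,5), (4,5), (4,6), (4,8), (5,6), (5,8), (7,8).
4 (matching: (1,6), (2,3), (4,5), (7,8); upper bound floor(n/2) = floor(8/2) = 4)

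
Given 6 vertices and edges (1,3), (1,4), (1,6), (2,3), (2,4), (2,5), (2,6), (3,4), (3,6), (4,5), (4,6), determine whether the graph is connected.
Yes (BFS from 1 visits [1, 3, 4, 6, 2, 5] — all 6 vertices reached)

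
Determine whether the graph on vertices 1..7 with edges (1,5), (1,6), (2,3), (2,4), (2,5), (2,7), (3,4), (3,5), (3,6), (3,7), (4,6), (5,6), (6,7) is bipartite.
No (odd cycle of length 3: 6 -> 1 -> 5 -> 6)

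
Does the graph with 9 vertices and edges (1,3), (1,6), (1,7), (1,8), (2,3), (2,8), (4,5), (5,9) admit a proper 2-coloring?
Yes. Partition: {1, 2, 4, 9}, {3, 5, 6, 7, 8}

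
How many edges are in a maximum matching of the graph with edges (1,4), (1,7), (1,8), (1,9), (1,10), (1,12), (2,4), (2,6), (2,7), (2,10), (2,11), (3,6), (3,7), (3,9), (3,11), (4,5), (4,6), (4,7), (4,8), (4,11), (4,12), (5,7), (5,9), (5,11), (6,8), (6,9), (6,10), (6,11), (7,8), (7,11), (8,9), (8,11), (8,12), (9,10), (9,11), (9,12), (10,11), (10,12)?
6 (matching: (1,9), (2,6), (3,7), (4,8), (5,11), (10,12); upper bound floor(n/2) = floor(12/2) = 6)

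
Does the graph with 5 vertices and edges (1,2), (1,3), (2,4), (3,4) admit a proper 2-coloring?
Yes. Partition: {1, 4, 5}, {2, 3}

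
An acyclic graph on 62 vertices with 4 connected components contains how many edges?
58 (Each of the 4 component trees on V_i vertices has V_i - 1 edges; summing gives V - C = 62 - 4 = 58)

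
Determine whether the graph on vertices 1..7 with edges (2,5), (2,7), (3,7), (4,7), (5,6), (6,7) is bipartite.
Yes. Partition: {1, 2, 3, 4, 6}, {5, 7}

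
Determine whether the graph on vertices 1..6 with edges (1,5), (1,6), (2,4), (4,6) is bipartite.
Yes. Partition: {1, 3, 4}, {2, 5, 6}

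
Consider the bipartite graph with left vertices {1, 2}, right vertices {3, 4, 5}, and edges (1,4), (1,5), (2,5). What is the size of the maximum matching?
2 (matching: (1,4), (2,5); upper bound min(|L|,|R|) = min(2,3) = 2)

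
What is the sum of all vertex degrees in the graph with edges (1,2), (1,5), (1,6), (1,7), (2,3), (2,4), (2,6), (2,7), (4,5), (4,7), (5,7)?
22 (handshake: sum of degrees = 2|E| = 2 x 11 = 22)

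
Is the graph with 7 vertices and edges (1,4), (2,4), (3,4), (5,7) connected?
No, it has 3 components: {1, 2, 3, 4}, {5, 7}, {6}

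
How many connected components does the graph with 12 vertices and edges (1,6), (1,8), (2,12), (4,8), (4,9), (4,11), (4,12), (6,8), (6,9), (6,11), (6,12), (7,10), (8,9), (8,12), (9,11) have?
4 (components: {1, 2, 4, 6, 8, 9, 11, 12}, {3}, {5}, {7, 10})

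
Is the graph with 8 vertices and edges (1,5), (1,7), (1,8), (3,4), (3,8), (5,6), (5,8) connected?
No, it has 2 components: {1, 3, 4, 5, 6, 7, 8}, {2}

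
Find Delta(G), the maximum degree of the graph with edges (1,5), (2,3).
1 (attained at vertices 1, 2, 3, 5)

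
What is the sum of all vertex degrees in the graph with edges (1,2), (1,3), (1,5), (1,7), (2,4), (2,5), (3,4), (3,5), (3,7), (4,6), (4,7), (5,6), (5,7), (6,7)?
28 (handshake: sum of degrees = 2|E| = 2 x 14 = 28)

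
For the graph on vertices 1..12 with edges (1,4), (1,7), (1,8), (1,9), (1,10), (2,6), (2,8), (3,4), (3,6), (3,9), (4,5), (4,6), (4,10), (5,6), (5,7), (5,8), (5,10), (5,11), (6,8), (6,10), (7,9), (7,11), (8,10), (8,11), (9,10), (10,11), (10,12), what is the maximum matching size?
6 (matching: (1,4), (2,8), (3,6), (5,11), (7,9), (10,12); upper bound floor(n/2) = floor(12/2) = 6)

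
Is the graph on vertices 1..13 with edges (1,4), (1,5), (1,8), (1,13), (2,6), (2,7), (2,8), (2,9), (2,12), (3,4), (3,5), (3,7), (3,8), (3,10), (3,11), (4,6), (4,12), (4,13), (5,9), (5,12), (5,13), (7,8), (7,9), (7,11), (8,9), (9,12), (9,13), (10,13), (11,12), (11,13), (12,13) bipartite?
No (odd cycle of length 3: 4 -> 1 -> 13 -> 4)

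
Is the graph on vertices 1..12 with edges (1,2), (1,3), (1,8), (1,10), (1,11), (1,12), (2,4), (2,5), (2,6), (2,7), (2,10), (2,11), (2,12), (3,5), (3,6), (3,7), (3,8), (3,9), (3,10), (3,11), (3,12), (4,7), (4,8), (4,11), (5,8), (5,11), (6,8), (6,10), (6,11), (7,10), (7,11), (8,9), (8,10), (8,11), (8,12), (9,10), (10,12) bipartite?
No (odd cycle of length 3: 8 -> 1 -> 12 -> 8)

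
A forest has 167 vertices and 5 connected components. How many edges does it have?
162 (Each of the 5 component trees on V_i vertices has V_i - 1 edges; summing gives V - C = 167 - 5 = 162)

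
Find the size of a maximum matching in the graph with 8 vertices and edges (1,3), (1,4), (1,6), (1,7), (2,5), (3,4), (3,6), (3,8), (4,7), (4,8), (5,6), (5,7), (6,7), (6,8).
4 (matching: (1,3), (2,5), (4,7), (6,8); upper bound floor(n/2) = floor(8/2) = 4)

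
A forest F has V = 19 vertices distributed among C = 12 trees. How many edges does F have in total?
7 (Each of the 12 component trees on V_i vertices has V_i - 1 edges; summing gives V - C = 19 - 12 = 7)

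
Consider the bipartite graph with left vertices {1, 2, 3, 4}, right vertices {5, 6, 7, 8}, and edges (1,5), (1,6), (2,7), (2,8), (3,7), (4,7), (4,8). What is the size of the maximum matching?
3 (matching: (1,6), (2,8), (3,7); upper bound min(|L|,|R|) = min(4,4) = 4)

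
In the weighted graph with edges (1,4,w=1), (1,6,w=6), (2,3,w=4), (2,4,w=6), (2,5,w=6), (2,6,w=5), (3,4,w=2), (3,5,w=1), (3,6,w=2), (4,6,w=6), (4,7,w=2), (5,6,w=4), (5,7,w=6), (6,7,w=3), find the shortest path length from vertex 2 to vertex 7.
8 (path: 2 -> 4 -> 7; weights 6 + 2 = 8)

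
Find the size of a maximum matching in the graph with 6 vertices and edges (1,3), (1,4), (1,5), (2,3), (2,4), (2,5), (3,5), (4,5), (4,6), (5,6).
3 (matching: (1,4), (2,3), (5,6); upper bound floor(n/2) = floor(6/2) = 3)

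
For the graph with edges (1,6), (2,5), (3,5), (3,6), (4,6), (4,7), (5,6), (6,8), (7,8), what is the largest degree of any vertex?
5 (attained at vertex 6)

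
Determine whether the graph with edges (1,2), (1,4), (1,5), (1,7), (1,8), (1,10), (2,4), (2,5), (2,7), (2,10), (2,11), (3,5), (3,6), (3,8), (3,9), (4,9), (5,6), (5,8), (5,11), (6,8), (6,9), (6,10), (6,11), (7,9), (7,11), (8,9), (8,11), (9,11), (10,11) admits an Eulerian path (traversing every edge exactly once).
Yes (the graph is connected and exactly 2 vertices have odd degree: {4, 11}; any Eulerian path must start and end at those)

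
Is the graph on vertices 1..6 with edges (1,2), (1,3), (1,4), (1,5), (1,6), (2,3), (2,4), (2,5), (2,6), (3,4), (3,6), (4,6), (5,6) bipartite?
No (odd cycle of length 3: 3 -> 1 -> 2 -> 3)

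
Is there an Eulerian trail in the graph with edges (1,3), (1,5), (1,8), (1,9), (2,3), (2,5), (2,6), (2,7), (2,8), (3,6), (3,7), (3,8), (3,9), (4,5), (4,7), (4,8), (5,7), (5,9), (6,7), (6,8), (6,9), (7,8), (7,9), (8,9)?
No (6 vertices have odd degree: {2, 4, 5, 6, 7, 8}; Eulerian path requires 0 or 2)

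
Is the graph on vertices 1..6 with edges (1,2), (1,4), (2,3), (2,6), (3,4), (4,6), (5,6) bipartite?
Yes. Partition: {1, 3, 6}, {2, 4, 5}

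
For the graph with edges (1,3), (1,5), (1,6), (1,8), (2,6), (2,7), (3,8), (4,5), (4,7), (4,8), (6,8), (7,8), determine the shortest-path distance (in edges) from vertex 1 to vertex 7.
2 (path: 1 -> 8 -> 7, 2 edges)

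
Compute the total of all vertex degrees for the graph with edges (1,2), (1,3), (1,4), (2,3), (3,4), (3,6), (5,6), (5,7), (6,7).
18 (handshake: sum of degrees = 2|E| = 2 x 9 = 18)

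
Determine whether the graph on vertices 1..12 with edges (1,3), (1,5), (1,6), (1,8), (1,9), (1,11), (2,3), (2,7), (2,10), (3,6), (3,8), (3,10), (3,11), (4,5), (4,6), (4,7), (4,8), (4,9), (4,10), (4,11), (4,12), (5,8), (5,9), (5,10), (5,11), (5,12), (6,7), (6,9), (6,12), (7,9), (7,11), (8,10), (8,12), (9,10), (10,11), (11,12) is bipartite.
No (odd cycle of length 3: 11 -> 1 -> 3 -> 11)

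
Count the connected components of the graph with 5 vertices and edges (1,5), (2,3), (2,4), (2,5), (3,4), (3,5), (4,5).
1 (components: {1, 2, 3, 4, 5})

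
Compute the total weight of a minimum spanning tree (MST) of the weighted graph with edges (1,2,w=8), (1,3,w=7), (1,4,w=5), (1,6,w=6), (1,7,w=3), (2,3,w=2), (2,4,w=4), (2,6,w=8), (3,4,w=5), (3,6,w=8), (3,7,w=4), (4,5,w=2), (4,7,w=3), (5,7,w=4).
20 (MST edges: (1,6,w=6), (1,7,w=3), (2,3,w=2), (2,4,w=4), (4,5,w=2), (4,7,w=3); sum of weights 6 + 3 + 2 + 4 + 2 + 3 = 20)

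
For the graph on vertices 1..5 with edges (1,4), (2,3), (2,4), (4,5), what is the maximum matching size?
2 (matching: (2,3), (4,5); upper bound floor(n/2) = floor(5/2) = 2)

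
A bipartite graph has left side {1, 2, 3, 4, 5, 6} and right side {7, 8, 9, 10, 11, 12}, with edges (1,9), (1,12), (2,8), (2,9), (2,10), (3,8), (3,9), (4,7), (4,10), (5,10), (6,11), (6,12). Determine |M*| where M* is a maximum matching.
6 (matching: (1,12), (2,8), (3,9), (4,7), (5,10), (6,11); upper bound min(|L|,|R|) = min(6,6) = 6)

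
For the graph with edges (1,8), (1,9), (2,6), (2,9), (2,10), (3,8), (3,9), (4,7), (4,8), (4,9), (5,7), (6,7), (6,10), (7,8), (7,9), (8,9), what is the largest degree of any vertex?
6 (attained at vertex 9)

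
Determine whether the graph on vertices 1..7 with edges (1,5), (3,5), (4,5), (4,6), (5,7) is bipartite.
Yes. Partition: {1, 2, 3, 4, 7}, {5, 6}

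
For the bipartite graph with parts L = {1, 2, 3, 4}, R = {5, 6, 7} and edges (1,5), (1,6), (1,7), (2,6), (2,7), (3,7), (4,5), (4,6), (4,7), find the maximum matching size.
3 (matching: (1,7), (2,6), (4,5); upper bound min(|L|,|R|) = min(4,3) = 3)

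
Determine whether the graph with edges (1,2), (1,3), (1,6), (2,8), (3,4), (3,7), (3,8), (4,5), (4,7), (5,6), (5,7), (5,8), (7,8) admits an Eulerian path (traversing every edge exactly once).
Yes (the graph is connected and exactly 2 vertices have odd degree: {1, 4}; any Eulerian path must start and end at those)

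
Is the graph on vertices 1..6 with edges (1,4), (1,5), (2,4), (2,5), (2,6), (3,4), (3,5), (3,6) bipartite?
Yes. Partition: {1, 2, 3}, {4, 5, 6}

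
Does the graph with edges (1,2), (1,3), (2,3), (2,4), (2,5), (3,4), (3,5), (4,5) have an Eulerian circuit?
No (2 vertices have odd degree: {4, 5}; Eulerian circuit requires 0)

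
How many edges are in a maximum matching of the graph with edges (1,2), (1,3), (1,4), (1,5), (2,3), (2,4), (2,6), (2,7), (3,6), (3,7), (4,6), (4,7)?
3 (matching: (1,5), (2,7), (4,6); upper bound floor(n/2) = floor(7/2) = 3)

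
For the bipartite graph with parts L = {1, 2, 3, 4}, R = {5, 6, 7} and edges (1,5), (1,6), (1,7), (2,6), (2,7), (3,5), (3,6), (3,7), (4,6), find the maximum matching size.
3 (matching: (1,7), (2,6), (3,5); upper bound min(|L|,|R|) = min(4,3) = 3)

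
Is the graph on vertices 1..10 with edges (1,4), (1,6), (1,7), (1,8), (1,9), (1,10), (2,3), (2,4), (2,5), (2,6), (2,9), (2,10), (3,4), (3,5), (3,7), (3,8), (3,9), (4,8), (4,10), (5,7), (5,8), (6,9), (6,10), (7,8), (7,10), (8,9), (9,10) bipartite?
No (odd cycle of length 3: 4 -> 1 -> 8 -> 4)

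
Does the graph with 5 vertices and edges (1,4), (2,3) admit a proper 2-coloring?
Yes. Partition: {1, 2, 5}, {3, 4}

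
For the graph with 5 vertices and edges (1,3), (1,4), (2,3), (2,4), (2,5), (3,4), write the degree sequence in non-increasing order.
[3, 3, 3, 2, 1] (degrees: deg(1)=2, deg(2)=3, deg(3)=3, deg(4)=3, deg(5)=1)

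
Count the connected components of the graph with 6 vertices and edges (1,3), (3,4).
4 (components: {1, 3, 4}, {2}, {5}, {6})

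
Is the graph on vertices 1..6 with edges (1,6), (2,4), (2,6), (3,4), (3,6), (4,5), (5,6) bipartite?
Yes. Partition: {1, 2, 3, 5}, {4, 6}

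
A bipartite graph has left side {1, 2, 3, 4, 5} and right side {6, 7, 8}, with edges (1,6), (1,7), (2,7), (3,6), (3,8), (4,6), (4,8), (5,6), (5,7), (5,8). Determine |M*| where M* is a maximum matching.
3 (matching: (1,7), (3,8), (4,6); upper bound min(|L|,|R|) = min(5,3) = 3)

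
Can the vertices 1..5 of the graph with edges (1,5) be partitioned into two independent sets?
Yes. Partition: {1, 2, 3, 4}, {5}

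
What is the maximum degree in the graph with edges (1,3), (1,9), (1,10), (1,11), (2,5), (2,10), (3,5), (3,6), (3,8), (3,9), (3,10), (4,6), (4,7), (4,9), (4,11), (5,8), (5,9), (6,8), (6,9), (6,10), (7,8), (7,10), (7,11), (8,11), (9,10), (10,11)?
7 (attained at vertex 10)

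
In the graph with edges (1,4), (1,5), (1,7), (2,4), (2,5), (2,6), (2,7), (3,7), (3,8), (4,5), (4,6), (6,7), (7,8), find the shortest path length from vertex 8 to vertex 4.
3 (path: 8 -> 7 -> 1 -> 4, 3 edges)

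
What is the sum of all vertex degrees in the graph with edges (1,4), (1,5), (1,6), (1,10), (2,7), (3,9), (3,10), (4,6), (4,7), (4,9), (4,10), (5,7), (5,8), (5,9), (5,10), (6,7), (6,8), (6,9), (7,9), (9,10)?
40 (handshake: sum of degrees = 2|E| = 2 x 20 = 40)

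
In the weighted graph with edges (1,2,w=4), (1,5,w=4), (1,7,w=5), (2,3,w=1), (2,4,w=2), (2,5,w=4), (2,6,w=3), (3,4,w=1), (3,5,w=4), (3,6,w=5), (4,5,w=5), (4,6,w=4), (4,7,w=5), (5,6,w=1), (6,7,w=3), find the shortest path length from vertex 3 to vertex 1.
5 (path: 3 -> 2 -> 1; weights 1 + 4 = 5)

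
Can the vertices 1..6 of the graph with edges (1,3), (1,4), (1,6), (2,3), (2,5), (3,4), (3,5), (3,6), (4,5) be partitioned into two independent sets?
No (odd cycle of length 3: 3 -> 1 -> 4 -> 3)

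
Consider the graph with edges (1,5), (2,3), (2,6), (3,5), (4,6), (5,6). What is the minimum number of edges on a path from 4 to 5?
2 (path: 4 -> 6 -> 5, 2 edges)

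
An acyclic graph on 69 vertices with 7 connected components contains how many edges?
62 (Each of the 7 component trees on V_i vertices has V_i - 1 edges; summing gives V - C = 69 - 7 = 62)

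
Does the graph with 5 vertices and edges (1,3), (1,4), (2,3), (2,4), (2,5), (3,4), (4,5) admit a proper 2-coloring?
No (odd cycle of length 3: 3 -> 1 -> 4 -> 3)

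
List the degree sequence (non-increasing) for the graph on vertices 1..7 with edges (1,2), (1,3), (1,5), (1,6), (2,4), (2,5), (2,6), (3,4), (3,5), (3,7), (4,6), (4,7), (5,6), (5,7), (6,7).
[5, 5, 4, 4, 4, 4, 4] (degrees: deg(1)=4, deg(2)=4, deg(3)=4, deg(4)=4, deg(5)=5, deg(6)=5, deg(7)=4)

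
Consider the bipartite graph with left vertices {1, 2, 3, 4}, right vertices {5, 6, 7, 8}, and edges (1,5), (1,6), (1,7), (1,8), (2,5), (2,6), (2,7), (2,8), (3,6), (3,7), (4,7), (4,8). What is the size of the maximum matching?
4 (matching: (1,8), (2,5), (3,6), (4,7); upper bound min(|L|,|R|) = min(4,4) = 4)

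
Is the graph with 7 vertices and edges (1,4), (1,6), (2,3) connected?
No, it has 4 components: {1, 4, 6}, {2, 3}, {5}, {7}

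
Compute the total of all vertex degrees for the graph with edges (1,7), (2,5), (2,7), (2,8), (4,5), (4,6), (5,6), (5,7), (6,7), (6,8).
20 (handshake: sum of degrees = 2|E| = 2 x 10 = 20)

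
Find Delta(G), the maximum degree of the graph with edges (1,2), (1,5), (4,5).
2 (attained at vertices 1, 5)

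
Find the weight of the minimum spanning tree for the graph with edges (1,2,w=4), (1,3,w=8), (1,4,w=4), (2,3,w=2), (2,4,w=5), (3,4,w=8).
10 (MST edges: (1,2,w=4), (1,4,w=4), (2,3,w=2); sum of weights 4 + 4 + 2 = 10)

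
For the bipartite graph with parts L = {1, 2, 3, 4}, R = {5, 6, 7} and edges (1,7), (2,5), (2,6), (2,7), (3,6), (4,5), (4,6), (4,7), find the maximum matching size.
3 (matching: (1,7), (2,6), (4,5); upper bound min(|L|,|R|) = min(4,3) = 3)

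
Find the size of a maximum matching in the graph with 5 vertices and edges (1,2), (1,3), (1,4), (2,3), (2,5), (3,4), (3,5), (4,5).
2 (matching: (1,3), (4,5); upper bound floor(n/2) = floor(5/2) = 2)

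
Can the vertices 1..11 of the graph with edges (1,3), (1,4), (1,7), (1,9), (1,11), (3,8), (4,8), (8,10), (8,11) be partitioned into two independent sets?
Yes. Partition: {1, 2, 5, 6, 8}, {3, 4, 7, 9, 10, 11}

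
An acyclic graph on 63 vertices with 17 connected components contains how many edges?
46 (Each of the 17 component trees on V_i vertices has V_i - 1 edges; summing gives V - C = 63 - 17 = 46)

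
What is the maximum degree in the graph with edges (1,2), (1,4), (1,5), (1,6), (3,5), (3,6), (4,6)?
4 (attained at vertex 1)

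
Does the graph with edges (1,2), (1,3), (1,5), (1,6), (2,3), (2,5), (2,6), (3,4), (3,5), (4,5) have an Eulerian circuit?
Yes (the graph is connected and all 6 vertices have even degree)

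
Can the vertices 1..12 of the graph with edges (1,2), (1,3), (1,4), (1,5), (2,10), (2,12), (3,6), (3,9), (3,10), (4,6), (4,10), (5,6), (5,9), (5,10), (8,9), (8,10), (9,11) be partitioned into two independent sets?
Yes. Partition: {1, 6, 7, 9, 10, 12}, {2, 3, 4, 5, 8, 11}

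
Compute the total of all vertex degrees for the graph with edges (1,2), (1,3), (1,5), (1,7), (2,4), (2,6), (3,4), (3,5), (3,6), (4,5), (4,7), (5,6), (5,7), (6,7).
28 (handshake: sum of degrees = 2|E| = 2 x 14 = 28)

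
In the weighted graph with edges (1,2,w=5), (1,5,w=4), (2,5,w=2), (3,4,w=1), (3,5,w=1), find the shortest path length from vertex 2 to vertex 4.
4 (path: 2 -> 5 -> 3 -> 4; weights 2 + 1 + 1 = 4)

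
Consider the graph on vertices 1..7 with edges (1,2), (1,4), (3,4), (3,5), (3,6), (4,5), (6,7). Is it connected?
Yes (BFS from 1 visits [1, 2, 4, 3, 5, 6, 7] — all 7 vertices reached)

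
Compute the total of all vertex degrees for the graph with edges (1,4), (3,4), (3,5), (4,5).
8 (handshake: sum of degrees = 2|E| = 2 x 4 = 8)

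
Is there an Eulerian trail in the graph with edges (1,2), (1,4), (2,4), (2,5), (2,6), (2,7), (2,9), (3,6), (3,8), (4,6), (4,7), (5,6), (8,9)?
Yes — and in fact it has an Eulerian circuit (the graph is connected and all 9 vertices have even degree)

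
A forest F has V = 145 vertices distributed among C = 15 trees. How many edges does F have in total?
130 (Each of the 15 component trees on V_i vertices has V_i - 1 edges; summing gives V - C = 145 - 15 = 130)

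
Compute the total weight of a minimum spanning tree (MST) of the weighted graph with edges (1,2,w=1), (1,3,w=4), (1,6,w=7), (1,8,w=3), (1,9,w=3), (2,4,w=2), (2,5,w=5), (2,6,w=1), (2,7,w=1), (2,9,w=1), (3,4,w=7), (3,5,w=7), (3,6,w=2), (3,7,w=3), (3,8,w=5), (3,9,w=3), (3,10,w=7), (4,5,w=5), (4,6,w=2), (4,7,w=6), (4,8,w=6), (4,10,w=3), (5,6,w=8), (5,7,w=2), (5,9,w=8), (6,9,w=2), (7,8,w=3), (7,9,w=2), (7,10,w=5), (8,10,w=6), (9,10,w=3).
16 (MST edges: (1,2,w=1), (1,8,w=3), (2,4,w=2), (2,6,w=1), (2,7,w=1), (2,9,w=1), (3,6,w=2), (4,10,w=3), (5,7,w=2); sum of weights 1 + 3 + 2 + 1 + 1 + 1 + 2 + 3 + 2 = 16)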